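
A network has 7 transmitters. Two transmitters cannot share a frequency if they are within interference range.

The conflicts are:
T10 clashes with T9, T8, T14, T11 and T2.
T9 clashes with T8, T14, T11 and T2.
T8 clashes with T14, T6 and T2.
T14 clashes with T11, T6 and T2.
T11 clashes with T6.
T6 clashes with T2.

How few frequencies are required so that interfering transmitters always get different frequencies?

T10, T9, T8, T14, T2 are mutually in conflict, so at least 5 frequencies are needed.
5 frequencies suffice: frequency 1 → {T14}; frequency 2 → {T9, T6}; frequency 3 → {T8, T11}; frequency 4 → {T10}; frequency 5 → {T2}. No two conflicting transmitters share a frequency.

5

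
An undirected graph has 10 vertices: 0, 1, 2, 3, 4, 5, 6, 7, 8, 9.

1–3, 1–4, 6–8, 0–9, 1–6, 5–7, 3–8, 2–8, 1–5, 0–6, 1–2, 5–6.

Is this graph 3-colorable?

The chromatic number is 3. 1, 5, 6 are pairwise adjacent, so at least 3 colors are needed.
3 colors suffice: 0=red, 1=red, 2=blue, 3=blue, 4=blue, 5=green, 6=blue, 7=red, 8=red, 9=blue.
That is already a proper 3-coloring.

Yes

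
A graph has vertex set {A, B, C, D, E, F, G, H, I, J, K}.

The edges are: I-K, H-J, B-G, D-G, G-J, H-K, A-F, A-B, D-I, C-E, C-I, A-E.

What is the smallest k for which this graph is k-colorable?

The cycle G-D-I-C-E-A-B-G has odd length 7, so it cannot be 2-colored; at least 3 colors are needed.
3 colors suffice: A=1, B=2, C=2, D=2, E=3, F=2, G=1, H=1, I=1, J=2, K=2. Every edge joins two different colors.

3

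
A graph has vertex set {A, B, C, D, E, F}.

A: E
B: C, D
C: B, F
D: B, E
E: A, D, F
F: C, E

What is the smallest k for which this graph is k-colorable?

The cycle B-D-E-F-C-B has odd length 5, so it cannot be 2-colored; at least 3 colors are needed.
3 colors suffice: color 1 → {B, E}; color 2 → {A, C, D}; color 3 → {F}. No two adjacent vertices share a color.

3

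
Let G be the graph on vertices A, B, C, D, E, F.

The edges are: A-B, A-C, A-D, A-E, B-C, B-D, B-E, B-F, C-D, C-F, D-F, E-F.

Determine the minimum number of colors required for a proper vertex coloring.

B, C, D, F are mutually adjacent (a clique of size 4), so at least 4 colors are needed.
4 colors suffice: color 1 → {B}; color 2 → {A, F}; color 3 → {C, E}; color 4 → {D}. No two adjacent vertices share a color.

4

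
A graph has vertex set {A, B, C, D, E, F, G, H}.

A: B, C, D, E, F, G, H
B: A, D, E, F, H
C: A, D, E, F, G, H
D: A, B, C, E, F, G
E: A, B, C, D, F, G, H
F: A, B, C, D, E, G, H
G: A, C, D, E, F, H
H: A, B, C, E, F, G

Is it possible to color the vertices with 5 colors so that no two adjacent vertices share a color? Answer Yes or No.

A, C, E, F, G, H form a clique, so at least 6 colors are needed.
So 5 colors are not enough.

No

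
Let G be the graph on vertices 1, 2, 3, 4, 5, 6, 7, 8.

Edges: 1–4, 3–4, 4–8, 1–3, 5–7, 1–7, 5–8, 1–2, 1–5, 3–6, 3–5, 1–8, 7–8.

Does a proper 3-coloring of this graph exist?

No

1, 5, 7, 8 are mutually adjacent (a clique of size 4), so at least 4 colors are needed.
So 3 colors are not enough.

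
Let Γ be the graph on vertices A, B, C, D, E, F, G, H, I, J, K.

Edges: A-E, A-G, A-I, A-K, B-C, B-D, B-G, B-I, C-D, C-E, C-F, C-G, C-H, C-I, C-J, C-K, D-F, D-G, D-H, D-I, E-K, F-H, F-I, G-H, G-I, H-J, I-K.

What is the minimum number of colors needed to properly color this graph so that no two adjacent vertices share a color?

5

B, C, D, G, I are mutually adjacent (a clique of size 5), so at least 5 colors are needed.
5 colors suffice: color 1 → {A, C}; color 2 → {E, H, I}; color 3 → {F, G, J, K}; color 4 → {D}; color 5 → {B}. Every edge joins two different colors.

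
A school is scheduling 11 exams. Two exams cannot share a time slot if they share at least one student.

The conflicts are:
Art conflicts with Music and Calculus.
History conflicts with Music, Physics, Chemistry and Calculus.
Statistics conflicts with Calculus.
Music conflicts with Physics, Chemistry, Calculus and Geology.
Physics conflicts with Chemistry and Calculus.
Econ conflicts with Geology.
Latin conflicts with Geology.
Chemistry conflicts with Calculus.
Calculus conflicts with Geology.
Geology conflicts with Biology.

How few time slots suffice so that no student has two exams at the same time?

History, Music, Physics, Chemistry, Calculus pairwise conflict, so at least 5 time slots are needed.
5 time slots suffice: time slot 1 → {Econ, Latin, Calculus, Biology}; time slot 2 → {Statistics, Music}; time slot 3 → {Art, Chemistry, Geology}; time slot 4 → {Physics}; time slot 5 → {History}. Every pair that conflicts lands in different time slots.

5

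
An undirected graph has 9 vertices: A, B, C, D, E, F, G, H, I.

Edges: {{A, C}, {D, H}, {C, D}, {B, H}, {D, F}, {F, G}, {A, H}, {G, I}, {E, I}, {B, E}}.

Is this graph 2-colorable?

No

The cycle B-H-D-F-G-I-E-B has odd length 7, so it cannot be 2-colored; at least 3 colors are needed.
So 2 colors are not enough.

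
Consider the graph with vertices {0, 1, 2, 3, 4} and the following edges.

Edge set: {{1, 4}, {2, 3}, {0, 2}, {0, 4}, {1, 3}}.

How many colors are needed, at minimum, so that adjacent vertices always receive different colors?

3

The cycle 2-3-1-4-0-2 has odd length 5, so it cannot be 2-colored; at least 3 colors are needed.
3 colors suffice: color red → {1, 2}; color blue → {3, 4}; color green → {0}. Each edge has distinct colors on its endpoints.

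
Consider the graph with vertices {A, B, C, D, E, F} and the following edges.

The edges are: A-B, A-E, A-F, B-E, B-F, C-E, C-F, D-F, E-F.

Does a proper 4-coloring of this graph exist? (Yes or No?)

The chromatic number is 4. A, B, E, F are mutually adjacent (a clique of size 4), so at least 4 colors are needed.
A valid assignment using 4 colors: A=4, B=3, C=3, D=2, E=2, F=1.
That is already a proper 4-coloring.

Yes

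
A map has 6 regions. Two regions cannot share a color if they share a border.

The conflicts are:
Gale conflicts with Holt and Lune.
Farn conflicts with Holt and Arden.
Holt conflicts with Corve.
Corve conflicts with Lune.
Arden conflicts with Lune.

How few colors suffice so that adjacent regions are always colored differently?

The cycle Farn-Holt-Gale-Lune-Arden-Farn has odd length 5, so it cannot be 2-colored; at least 3 colors are needed.
3 colors suffice: Gale=2, Farn=2, Holt=1, Corve=2, Arden=3, Lune=1. Each listed conflict is separated.

3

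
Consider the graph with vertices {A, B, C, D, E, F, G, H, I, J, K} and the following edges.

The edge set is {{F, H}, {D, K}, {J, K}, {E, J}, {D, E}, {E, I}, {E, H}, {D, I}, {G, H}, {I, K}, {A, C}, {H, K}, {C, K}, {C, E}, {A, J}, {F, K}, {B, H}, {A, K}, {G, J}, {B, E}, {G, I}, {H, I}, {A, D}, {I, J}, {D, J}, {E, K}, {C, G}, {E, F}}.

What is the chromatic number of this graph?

5

D, E, I, J, K form a clique, so at least 5 colors are needed.
A valid assignment using 5 colors: A=1, B=2, C=3, D=5, E=1, F=4, G=1, H=3, I=4, J=3, K=2. Each edge has distinct colors on its endpoints.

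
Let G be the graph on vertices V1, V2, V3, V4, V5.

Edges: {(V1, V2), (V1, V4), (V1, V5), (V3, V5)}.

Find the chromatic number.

2

V3 and V5 are adjacent, so at least 2 colors are needed.
2 colors suffice: color 1 → {V1, V3}; color 2 → {V2, V4, V5}. Every edge joins two different colors.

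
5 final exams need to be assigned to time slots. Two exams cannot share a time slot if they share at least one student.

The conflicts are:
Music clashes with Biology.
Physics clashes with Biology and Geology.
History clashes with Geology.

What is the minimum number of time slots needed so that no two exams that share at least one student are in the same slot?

2

Physics and Biology conflict, so at least 2 time slots are needed.
2 time slots suffice: Music=1, Physics=1, History=1, Biology=2, Geology=2. Every pair that conflicts lands in different time slots.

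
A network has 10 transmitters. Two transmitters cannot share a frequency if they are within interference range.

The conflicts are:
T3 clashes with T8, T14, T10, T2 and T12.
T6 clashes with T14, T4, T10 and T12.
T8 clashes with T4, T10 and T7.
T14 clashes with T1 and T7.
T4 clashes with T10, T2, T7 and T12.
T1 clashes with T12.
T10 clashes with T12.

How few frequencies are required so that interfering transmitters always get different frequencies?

4

T6, T4, T10, T12 pairwise conflict, so at least 4 frequencies are needed.
Using 4 frequencies: T3=1, T6=4, T8=3, T14=2, T4=1, T1=1, T10=2, T2=2, T7=4, T12=3. Every pair that conflicts lands in different frequencies.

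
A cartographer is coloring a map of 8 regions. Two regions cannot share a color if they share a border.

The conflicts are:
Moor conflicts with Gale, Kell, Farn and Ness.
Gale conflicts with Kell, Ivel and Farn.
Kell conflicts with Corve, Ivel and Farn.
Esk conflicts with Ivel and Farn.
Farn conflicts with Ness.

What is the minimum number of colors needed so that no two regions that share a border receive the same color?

4

Moor, Gale, Kell, Farn all conflict with each other, so at least 4 colors are needed.
4 colors suffice: Moor=4, Gale=3, Kell=1, Esk=1, Corve=2, Ivel=2, Farn=2, Ness=1. No two conflicting regions share a color.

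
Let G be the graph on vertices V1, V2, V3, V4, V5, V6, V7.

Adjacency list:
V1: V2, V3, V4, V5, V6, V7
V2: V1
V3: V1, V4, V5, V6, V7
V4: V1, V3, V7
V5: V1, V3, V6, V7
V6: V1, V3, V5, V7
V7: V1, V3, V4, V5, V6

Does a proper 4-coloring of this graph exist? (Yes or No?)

V1, V3, V5, V6, V7 form a clique, so at least 5 colors are needed.
So 4 colors are not enough.

No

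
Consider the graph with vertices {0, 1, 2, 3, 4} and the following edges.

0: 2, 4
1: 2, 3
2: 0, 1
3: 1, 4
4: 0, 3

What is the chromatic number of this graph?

3

The cycle 1-2-0-4-3-1 has odd length 5, so it cannot be 2-colored; at least 3 colors are needed.
3 colors suffice: color a → {0, 3}; color b → {2, 4}; color c → {1}. No two adjacent vertices share a color.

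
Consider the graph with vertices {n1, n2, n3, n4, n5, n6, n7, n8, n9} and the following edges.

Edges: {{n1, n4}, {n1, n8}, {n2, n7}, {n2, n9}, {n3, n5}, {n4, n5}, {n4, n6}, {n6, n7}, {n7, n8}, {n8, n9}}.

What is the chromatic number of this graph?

3

The cycle n7-n6-n4-n1-n8-n7 has odd length 5, so it cannot be 2-colored; at least 3 colors are needed.
3 colors suffice: color 1 → {n3, n4, n7, n9}; color 2 → {n2, n5, n6, n8}; color 3 → {n1}. No two adjacent vertices share a color.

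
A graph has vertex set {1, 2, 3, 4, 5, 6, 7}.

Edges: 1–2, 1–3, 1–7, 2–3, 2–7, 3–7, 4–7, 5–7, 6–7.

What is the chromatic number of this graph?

4

1, 2, 3, 7 are mutually adjacent (a clique of size 4), so at least 4 colors are needed.
4 colors suffice: color red → {7}; color blue → {1, 4, 5, 6}; color green → {3}; color yellow → {2}. Each edge has distinct colors on its endpoints.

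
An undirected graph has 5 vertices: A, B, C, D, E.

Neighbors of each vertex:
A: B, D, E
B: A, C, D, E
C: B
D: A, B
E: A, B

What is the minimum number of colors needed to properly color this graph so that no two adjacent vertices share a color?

3

A, B, E are pairwise adjacent, so at least 3 colors are needed.
A valid assignment using 3 colors: A=2, B=1, C=2, D=3, E=3. No two adjacent vertices share a color.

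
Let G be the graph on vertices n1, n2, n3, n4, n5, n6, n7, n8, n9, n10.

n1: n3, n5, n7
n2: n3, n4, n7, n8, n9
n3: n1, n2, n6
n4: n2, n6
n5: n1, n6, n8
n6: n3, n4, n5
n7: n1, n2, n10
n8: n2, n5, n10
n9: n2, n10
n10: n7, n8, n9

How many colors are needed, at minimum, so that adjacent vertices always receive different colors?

3

The cycle n5-n1-n3-n2-n8-n5 has odd length 5, so it cannot be 2-colored; at least 3 colors are needed.
One proper 3-coloring: n1=3, n2=1, n3=2, n4=2, n5=1, n6=3, n7=2, n8=2, n9=2, n10=1. No two adjacent vertices share a color.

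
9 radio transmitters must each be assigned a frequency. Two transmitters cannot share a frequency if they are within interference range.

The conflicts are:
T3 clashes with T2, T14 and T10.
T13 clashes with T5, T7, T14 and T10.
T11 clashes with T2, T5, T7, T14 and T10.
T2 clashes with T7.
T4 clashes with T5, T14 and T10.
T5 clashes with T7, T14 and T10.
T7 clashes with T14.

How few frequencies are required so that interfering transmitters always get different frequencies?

4

T11, T5, T7, T14 are mutually in conflict, so at least 4 frequencies are needed.
A valid assignment using 4 frequencies: T3=2, T13=3, T11=3, T2=1, T4=3, T5=2, T7=4, T14=1, T10=1. Each listed conflict is separated.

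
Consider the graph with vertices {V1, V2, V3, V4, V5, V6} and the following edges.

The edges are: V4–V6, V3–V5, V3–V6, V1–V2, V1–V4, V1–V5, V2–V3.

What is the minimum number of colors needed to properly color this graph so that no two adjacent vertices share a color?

3

The cycle V3-V6-V4-V1-V2-V3 has odd length 5, so it cannot be 2-colored; at least 3 colors are needed.
A valid assignment using 3 colors: V1=R, V2=B, V3=R, V4=B, V5=B, V6=G. Every edge joins two different colors.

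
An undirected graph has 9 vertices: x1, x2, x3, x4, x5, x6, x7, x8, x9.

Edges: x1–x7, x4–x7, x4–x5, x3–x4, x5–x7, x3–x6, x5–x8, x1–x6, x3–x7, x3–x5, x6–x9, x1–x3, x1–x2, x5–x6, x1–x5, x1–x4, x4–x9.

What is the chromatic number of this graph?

5

x1, x3, x4, x5, x7 are pairwise adjacent (a clique of size 5), so at least 5 colors are needed.
5 colors suffice: x1=1, x2=2, x3=3, x4=4, x5=2, x6=4, x7=5, x8=1, x9=1. Every edge joins two different colors.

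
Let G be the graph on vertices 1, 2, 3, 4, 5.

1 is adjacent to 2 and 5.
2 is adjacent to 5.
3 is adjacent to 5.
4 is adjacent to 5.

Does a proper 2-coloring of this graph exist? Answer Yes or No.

1, 2, 5 form a triangle, so at least 3 colors are needed.
So 2 colors are not enough.

No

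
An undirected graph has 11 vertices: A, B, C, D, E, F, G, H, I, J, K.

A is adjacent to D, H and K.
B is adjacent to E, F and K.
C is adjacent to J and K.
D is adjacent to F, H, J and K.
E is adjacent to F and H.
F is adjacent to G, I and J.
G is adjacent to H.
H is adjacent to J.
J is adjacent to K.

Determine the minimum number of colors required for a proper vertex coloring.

B, E, F are mutually adjacent, so at least 3 colors are needed.
3 colors suffice: color 1 → {F, H, K}; color 2 → {B, C, D, G, I}; color 3 → {A, E, J}. Each edge has distinct colors on its endpoints.

3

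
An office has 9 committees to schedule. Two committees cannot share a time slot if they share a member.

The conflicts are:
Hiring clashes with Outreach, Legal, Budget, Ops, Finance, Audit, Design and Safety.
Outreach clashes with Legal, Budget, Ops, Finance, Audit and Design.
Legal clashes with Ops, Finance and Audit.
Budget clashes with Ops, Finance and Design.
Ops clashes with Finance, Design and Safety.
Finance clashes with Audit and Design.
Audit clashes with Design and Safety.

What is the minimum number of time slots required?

Hiring, Outreach, Budget, Ops, Finance, Design are mutually in conflict, so at least 6 time slots are needed.
6 time slots suffice: Hiring=1, Outreach=2, Legal=5, Budget=6, Ops=3, Finance=4, Audit=3, Design=5, Safety=2. Each listed conflict is separated.

6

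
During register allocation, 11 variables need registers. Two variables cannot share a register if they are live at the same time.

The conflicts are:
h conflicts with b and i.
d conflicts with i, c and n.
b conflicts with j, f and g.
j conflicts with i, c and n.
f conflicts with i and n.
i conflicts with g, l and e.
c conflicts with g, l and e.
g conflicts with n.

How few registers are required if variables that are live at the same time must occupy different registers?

h and i conflict, so at least 2 registers are needed.
2 registers suffice: register 1 → {b, i, c, n}; register 2 → {h, d, j, f, g, l, e}. Every pair that conflicts lands in different registers.

2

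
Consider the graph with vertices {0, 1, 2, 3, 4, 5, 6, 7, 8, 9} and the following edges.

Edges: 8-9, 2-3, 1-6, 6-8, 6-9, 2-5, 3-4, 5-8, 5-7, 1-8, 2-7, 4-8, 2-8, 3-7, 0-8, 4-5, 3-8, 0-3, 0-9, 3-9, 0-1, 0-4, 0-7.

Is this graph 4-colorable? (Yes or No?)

Yes

The chromatic number is 4. 0, 3, 8, 9 are mutually adjacent (a clique of size 4), so at least 4 colors are needed.
4 colors suffice: 0=b, 1=c, 2=d, 3=c, 4=d, 5=b, 6=b, 7=a, 8=a, 9=d.
That is already a proper 4-coloring.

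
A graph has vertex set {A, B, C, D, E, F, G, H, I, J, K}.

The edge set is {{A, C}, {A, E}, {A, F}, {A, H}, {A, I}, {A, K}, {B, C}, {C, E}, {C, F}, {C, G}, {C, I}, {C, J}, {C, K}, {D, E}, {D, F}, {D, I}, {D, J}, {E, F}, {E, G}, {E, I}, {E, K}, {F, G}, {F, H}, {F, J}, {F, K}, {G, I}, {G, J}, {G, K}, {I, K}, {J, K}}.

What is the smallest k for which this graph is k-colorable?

C, E, F, G, K are pairwise adjacent (a clique of size 5), so at least 5 colors are needed.
5 colors suffice: color red → {B, F, I}; color blue → {C, D, H}; color green → {E, J}; color yellow → {K}; color purple → {A, G}. Each edge has distinct colors on its endpoints.

5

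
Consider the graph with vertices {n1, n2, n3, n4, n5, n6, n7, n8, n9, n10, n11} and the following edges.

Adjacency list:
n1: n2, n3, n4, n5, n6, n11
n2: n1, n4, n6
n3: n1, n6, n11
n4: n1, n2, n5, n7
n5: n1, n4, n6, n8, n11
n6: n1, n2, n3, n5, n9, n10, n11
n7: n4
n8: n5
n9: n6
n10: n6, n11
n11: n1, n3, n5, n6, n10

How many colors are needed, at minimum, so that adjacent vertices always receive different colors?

4

n1, n5, n6, n11 are mutually adjacent (a clique of size 4), so at least 4 colors are needed.
4 colors suffice: color R → {n4, n6, n8}; color B → {n1, n7, n9, n10}; color G → {n2, n11}; color Y → {n3, n5}. No two adjacent vertices share a color.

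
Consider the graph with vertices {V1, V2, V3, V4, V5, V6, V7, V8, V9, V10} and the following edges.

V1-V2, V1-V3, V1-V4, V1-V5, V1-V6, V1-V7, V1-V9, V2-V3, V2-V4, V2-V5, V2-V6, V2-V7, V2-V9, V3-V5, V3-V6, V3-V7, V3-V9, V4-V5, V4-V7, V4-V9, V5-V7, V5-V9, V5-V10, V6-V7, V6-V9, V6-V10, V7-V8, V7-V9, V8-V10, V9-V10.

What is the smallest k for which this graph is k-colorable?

V1, V2, V4, V5, V7, V9 form a clique, so at least 6 colors are needed.
6 colors suffice: color 1 → {V7, V10}; color 2 → {V8, V9}; color 3 → {V1}; color 4 → {V5, V6}; color 5 → {V2}; color 6 → {V3, V4}. Every edge joins two different colors.

6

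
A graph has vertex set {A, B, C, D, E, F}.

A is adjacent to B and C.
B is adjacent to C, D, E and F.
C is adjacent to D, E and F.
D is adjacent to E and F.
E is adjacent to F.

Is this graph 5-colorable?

Yes

The chromatic number is 5. B, C, D, E, F are mutually adjacent (a clique of size 5), so at least 5 colors are needed.
5 colors suffice: color red → {C}; color blue → {B}; color green → {A, E}; color yellow → {D}; color purple → {F}.
That is already a proper 5-coloring.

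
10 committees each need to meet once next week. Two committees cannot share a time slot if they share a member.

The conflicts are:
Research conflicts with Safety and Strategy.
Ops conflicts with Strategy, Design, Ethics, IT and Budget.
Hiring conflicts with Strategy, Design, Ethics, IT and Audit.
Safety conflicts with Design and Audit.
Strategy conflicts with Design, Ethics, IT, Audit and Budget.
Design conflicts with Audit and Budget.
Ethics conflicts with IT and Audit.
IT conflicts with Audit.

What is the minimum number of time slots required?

5

Hiring, Strategy, Ethics, IT, Audit pairwise conflict, so at least 5 time slots are needed.
5 time slots suffice: time slot 1 → {Safety, Strategy}; time slot 2 → {Research, Design, Ethics}; time slot 3 → {Ops, Audit}; time slot 4 → {IT, Budget}; time slot 5 → {Hiring}. Every pair that conflicts lands in different time slots.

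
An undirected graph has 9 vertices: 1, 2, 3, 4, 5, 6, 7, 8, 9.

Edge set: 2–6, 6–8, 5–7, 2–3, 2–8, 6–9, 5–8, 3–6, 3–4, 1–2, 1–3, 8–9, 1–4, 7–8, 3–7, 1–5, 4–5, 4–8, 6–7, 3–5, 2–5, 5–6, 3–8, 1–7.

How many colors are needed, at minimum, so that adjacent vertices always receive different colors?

5

2, 3, 5, 6, 8 form a clique, so at least 5 colors are needed.
5 colors suffice: color a → {3, 9}; color b → {5}; color c → {1, 8}; color d → {4, 6}; color e → {2, 7}. Each edge has distinct colors on its endpoints.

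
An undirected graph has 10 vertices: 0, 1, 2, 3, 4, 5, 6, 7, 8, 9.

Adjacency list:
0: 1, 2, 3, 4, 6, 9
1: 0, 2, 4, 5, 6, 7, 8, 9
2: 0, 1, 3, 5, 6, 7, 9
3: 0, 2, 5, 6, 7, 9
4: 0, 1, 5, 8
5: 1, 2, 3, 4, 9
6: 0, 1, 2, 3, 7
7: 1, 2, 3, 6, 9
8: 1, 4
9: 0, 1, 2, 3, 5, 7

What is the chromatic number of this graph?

4

2, 3, 7, 9 form a clique, so at least 4 colors are needed.
4 colors suffice: 0=d, 1=a, 2=b, 3=a, 4=b, 5=d, 6=c, 7=d, 8=c, 9=c. Each edge has distinct colors on its endpoints.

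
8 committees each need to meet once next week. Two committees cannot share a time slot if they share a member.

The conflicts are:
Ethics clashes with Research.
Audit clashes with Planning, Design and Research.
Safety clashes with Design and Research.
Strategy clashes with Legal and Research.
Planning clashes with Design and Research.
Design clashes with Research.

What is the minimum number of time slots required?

4

Audit, Planning, Design, Research all conflict with each other, so at least 4 time slots are needed.
4 time slots suffice: time slot 1 → {Legal, Research}; time slot 2 → {Ethics, Strategy, Design}; time slot 3 → {Audit, Safety}; time slot 4 → {Planning}. Each listed conflict is separated.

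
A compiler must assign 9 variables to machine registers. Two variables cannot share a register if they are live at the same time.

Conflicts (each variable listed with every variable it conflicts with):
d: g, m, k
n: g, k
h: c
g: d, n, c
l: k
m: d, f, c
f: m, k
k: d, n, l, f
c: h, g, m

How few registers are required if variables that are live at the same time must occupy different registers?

m and f conflict, so at least 2 registers are needed.
A valid assignment using 2 registers: d=2, n=2, h=1, g=1, l=2, m=1, f=2, k=1, c=2. Every pair that conflicts lands in different registers.

2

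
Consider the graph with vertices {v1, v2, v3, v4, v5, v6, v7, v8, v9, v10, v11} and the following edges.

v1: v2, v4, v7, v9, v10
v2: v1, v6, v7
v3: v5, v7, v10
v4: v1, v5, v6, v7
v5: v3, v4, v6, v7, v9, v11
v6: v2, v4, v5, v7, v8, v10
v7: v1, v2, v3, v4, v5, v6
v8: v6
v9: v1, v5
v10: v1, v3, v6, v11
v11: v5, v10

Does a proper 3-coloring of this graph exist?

No

v4, v5, v6, v7 form a clique, so at least 4 colors are needed.
So 3 colors are not enough.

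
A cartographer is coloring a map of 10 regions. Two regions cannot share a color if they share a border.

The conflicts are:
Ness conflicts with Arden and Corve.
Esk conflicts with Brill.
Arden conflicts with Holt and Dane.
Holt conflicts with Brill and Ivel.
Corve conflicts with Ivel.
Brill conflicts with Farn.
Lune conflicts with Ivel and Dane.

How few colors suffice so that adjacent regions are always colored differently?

The cycle Ness-Corve-Ivel-Holt-Arden-Ness has odd length 5, so it cannot be 2-colored; at least 3 colors are needed.
A valid assignment using 3 colors: Ness=2, Esk=2, Arden=1, Holt=2, Corve=3, Brill=1, Lune=3, Ivel=1, Dane=2, Farn=2. No two conflicting regions share a color.

3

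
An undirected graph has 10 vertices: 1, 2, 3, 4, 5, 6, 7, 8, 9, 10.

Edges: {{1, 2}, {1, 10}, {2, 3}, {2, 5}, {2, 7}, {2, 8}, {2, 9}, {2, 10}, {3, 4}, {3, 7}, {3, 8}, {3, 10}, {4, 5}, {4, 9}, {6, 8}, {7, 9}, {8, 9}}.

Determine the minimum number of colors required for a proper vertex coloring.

3

2, 3, 8 are mutually adjacent, so at least 3 colors are needed.
3 colors suffice: 1=b, 2=a, 3=b, 4=a, 5=b, 6=a, 7=c, 8=c, 9=b, 10=c. No two adjacent vertices share a color.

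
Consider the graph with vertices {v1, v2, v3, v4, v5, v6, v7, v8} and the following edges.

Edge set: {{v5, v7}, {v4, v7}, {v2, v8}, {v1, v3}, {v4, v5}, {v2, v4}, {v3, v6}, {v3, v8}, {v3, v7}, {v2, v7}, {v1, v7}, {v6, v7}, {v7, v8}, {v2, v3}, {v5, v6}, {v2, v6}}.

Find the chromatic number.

4

v2, v3, v7, v8 form a clique, so at least 4 colors are needed.
4 colors suffice: v1=G, v2=G, v3=B, v4=B, v5=G, v6=Y, v7=R, v8=Y. No two adjacent vertices share a color.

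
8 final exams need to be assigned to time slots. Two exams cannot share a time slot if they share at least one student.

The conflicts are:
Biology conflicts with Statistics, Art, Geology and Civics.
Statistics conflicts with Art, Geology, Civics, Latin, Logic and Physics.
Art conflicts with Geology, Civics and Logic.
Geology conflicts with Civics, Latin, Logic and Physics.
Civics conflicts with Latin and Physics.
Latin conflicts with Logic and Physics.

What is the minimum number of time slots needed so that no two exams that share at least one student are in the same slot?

Biology, Statistics, Art, Geology, Civics all conflict with each other, so at least 5 time slots are needed.
5 time slots suffice: time slot 1 → {Statistics}; time slot 2 → {Geology}; time slot 3 → {Civics, Logic}; time slot 4 → {Art, Latin}; time slot 5 → {Biology, Physics}. Every pair that conflicts lands in different time slots.

5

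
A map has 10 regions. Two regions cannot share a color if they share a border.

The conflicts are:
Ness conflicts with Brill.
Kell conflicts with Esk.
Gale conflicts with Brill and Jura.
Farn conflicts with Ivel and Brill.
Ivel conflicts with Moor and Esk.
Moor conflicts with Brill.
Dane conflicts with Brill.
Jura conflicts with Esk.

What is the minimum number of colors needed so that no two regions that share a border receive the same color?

Dane and Brill conflict, so at least 2 colors are needed.
2 colors suffice: color 1 → {Kell, Ivel, Brill, Jura}; color 2 → {Ness, Gale, Farn, Moor, Dane, Esk}. No two conflicting regions share a color.

2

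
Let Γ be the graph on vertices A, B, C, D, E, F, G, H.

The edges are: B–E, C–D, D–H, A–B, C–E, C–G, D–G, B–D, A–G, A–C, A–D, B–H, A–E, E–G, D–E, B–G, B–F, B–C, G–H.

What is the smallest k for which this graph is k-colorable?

A, B, C, D, E, G are pairwise adjacent (a clique of size 6), so at least 6 colors are needed.
6 colors suffice: color 1 → {B}; color 2 → {D, F}; color 3 → {G}; color 4 → {E, H}; color 5 → {C}; color 6 → {A}. No two adjacent vertices share a color.

6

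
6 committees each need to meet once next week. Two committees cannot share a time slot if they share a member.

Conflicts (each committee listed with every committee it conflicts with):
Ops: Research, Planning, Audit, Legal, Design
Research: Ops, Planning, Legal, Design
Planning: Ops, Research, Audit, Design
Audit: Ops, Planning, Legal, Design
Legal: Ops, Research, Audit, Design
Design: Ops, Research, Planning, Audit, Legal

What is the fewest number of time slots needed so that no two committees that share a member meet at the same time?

Ops, Audit, Legal, Design are mutually in conflict, so at least 4 time slots are needed.
4 time slots suffice: time slot 1 → {Design}; time slot 2 → {Ops}; time slot 3 → {Planning, Legal}; time slot 4 → {Research, Audit}. Each listed conflict is separated.

4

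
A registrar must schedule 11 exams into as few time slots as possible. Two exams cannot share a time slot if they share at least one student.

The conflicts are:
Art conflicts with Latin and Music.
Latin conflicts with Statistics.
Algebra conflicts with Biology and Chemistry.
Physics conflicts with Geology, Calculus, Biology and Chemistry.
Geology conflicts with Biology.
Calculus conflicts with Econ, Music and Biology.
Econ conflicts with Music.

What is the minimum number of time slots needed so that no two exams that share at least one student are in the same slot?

3

Physics, Calculus, Biology are mutually in conflict, so at least 3 time slots are needed.
3 time slots suffice: time slot 1 → {Latin, Algebra, Physics, Music}; time slot 2 → {Art, Geology, Calculus, Chemistry, Statistics}; time slot 3 → {Econ, Biology}. No two conflicting exams share a time slot.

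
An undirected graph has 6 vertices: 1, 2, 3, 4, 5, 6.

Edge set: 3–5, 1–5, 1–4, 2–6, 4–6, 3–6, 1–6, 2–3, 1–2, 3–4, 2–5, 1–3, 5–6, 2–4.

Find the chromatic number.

5

1, 2, 3, 4, 6 are mutually adjacent (a clique of size 5), so at least 5 colors are needed.
One proper 5-coloring: 1=blue, 2=red, 3=yellow, 4=purple, 5=purple, 6=green. Every edge joins two different colors.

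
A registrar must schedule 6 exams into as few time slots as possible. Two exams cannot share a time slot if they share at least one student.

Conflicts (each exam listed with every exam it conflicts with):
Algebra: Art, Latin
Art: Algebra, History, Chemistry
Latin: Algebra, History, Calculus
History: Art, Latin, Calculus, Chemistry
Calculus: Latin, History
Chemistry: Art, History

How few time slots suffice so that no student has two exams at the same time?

3

Latin, History, Calculus pairwise conflict, so at least 3 time slots are needed.
3 time slots suffice: Algebra=1, Art=2, Latin=2, History=1, Calculus=3, Chemistry=3. Each listed conflict is separated.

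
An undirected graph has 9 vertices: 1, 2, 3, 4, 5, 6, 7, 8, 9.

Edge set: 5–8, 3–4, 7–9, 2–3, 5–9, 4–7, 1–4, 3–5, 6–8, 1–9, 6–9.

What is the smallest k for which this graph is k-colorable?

3

The cycle 9-5-3-4-1-9 has odd length 5, so it cannot be 2-colored; at least 3 colors are needed.
3 colors suffice: color a → {3, 8, 9}; color b → {2, 4, 5, 6}; color c → {1, 7}. No two adjacent vertices share a color.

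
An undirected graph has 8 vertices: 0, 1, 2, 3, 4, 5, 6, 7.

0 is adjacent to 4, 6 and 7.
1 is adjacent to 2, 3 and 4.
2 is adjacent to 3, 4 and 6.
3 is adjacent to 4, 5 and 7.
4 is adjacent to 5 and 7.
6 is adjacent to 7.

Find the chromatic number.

1, 2, 3, 4 are mutually adjacent (a clique of size 4), so at least 4 colors are needed.
A valid assignment using 4 colors: 0=blue, 1=yellow, 2=green, 3=blue, 4=red, 5=green, 6=red, 7=green. No two adjacent vertices share a color.

4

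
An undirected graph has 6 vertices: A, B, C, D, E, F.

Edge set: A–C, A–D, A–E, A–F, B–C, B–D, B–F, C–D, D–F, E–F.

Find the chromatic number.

3

B, D, F are pairwise adjacent, so at least 3 colors are needed.
3 colors suffice: color red → {A, B}; color blue → {C, F}; color green → {D, E}. Every edge joins two different colors.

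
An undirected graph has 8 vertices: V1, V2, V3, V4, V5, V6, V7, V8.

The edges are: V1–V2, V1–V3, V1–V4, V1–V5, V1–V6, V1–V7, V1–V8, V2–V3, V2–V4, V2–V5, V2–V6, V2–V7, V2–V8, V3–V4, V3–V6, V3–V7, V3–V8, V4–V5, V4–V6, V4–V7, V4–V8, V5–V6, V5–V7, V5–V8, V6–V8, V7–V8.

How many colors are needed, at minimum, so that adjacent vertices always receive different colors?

V1, V2, V3, V4, V6, V8 are pairwise adjacent (a clique of size 6), so at least 6 colors are needed.
One proper 6-coloring: V1=1, V2=4, V3=5, V4=3, V5=5, V6=6, V7=6, V8=2. Each edge has distinct colors on its endpoints.

6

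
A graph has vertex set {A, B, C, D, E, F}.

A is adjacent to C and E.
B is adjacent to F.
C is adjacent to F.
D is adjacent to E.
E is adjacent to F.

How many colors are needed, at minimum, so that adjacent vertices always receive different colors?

A and C are adjacent, so at least 2 colors are needed.
A valid assignment using 2 colors: A=2, B=1, C=1, D=2, E=1, F=2. No two adjacent vertices share a color.

2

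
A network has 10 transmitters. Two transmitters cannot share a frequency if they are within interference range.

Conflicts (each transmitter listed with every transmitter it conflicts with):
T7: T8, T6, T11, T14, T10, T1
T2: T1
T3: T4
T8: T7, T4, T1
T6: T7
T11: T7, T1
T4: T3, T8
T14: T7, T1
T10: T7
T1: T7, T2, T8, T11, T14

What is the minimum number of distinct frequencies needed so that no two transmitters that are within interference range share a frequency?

3

T7, T8, T1 all conflict with each other, so at least 3 frequencies are needed.
3 frequencies suffice: T7=1, T2=1, T3=2, T8=3, T6=2, T11=3, T4=1, T14=3, T10=2, T1=2. No two conflicting transmitters share a frequency.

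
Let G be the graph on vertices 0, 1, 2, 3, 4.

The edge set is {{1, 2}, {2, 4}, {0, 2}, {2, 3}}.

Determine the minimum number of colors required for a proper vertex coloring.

2 and 3 are adjacent, so at least 2 colors are needed.
2 colors suffice: color red → {2}; color blue → {0, 1, 3, 4}. Every edge joins two different colors.

2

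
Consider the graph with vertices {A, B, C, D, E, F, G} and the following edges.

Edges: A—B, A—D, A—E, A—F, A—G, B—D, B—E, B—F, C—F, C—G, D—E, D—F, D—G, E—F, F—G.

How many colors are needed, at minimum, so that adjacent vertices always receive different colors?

5

A, B, D, E, F form a clique, so at least 5 colors are needed.
5 colors suffice: color 1 → {F}; color 2 → {A, C}; color 3 → {D}; color 4 → {E, G}; color 5 → {B}. No two adjacent vertices share a color.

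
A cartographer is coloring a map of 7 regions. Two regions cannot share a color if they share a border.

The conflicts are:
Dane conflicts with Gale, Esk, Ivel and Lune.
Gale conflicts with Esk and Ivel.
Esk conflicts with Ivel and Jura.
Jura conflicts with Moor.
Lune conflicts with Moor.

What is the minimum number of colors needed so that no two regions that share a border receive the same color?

4

Dane, Gale, Esk, Ivel are mutually in conflict, so at least 4 colors are needed.
4 colors suffice: Dane=2, Gale=4, Esk=1, Ivel=3, Jura=3, Lune=1, Moor=2. Each listed conflict is separated.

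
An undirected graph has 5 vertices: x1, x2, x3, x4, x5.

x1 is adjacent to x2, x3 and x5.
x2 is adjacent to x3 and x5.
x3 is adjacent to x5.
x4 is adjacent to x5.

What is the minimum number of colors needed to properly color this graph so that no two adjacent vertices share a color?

4

x1, x2, x3, x5 are mutually adjacent (a clique of size 4), so at least 4 colors are needed.
4 colors suffice: color 1 → {x5}; color 2 → {x1, x4}; color 3 → {x3}; color 4 → {x2}. No two adjacent vertices share a color.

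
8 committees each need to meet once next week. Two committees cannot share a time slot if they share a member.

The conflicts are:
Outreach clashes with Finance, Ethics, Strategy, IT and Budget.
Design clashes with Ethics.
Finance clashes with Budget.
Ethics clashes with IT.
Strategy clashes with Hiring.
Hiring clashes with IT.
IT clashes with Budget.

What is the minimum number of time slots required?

3

Outreach, IT, Budget pairwise conflict, so at least 3 time slots are needed.
A valid assignment using 3 time slots: Outreach=1, Design=1, Finance=2, Ethics=3, Strategy=2, Hiring=1, IT=2, Budget=3. Every pair that conflicts lands in different time slots.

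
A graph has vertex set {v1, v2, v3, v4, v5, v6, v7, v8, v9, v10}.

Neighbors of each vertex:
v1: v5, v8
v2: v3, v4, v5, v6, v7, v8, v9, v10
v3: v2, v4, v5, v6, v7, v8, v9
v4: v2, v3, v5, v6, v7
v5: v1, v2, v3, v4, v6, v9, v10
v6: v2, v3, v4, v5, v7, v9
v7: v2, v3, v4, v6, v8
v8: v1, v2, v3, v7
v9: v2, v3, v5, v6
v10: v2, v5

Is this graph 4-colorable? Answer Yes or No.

v2, v3, v5, v6, v9 are pairwise adjacent (a clique of size 5), so at least 5 colors are needed.
So 4 colors are not enough.

No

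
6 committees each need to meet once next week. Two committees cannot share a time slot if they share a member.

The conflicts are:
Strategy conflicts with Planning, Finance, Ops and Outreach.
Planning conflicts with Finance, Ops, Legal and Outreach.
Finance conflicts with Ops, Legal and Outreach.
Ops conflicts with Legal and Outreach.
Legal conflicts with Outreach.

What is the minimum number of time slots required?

Planning, Finance, Ops, Legal, Outreach all conflict with each other, so at least 5 time slots are needed.
5 time slots suffice: time slot 1 → {Outreach}; time slot 2 → {Planning}; time slot 3 → {Ops}; time slot 4 → {Finance}; time slot 5 → {Strategy, Legal}. No two conflicting committees share a time slot.

5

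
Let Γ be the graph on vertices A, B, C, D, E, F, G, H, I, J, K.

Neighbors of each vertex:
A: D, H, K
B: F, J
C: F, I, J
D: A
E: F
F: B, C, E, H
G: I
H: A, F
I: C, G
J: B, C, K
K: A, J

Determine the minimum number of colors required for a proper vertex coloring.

A and H are adjacent, so at least 2 colors are needed.
A valid assignment using 2 colors: A=1, B=2, C=2, D=2, E=2, F=1, G=2, H=2, I=1, J=1, K=2. Each edge has distinct colors on its endpoints.

2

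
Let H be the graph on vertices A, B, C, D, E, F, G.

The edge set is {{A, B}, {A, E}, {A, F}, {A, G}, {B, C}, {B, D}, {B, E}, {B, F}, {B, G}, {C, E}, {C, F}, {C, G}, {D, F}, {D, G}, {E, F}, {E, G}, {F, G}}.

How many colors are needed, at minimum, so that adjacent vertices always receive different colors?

A, B, E, F, G form a clique, so at least 5 colors are needed.
5 colors suffice: color 1 → {F}; color 2 → {B}; color 3 → {G}; color 4 → {D, E}; color 5 → {A, C}. Every edge joins two different colors.

5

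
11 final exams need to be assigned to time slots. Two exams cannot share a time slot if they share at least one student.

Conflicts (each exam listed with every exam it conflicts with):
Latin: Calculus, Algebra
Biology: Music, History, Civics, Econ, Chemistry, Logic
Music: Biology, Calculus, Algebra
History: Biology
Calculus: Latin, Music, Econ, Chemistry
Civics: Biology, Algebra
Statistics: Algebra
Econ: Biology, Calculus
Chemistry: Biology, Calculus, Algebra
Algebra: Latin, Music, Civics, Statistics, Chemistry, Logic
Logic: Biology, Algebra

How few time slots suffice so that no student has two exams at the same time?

2

Biology and Logic conflict, so at least 2 time slots are needed.
Using 2 time slots: Latin=2, Biology=1, Music=2, History=2, Calculus=1, Civics=2, Statistics=2, Econ=2, Chemistry=2, Algebra=1, Logic=2. Every pair that conflicts lands in different time slots.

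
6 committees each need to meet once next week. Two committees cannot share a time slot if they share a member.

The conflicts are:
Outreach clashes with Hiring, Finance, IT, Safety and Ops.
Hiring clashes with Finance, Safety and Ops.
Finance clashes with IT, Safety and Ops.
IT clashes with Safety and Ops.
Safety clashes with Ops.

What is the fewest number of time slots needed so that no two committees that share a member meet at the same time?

5

Outreach, Hiring, Finance, Safety, Ops all conflict with each other, so at least 5 time slots are needed.
5 time slots suffice: time slot 1 → {Finance}; time slot 2 → {Safety}; time slot 3 → {Outreach}; time slot 4 → {Ops}; time slot 5 → {Hiring, IT}. Each listed conflict is separated.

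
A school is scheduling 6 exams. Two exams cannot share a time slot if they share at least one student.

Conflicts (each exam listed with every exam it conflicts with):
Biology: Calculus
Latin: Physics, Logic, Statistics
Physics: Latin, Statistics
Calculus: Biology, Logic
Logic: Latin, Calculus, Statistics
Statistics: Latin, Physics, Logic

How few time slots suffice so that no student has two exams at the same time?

3

Latin, Logic, Statistics are mutually in conflict, so at least 3 time slots are needed.
3 time slots suffice: time slot 1 → {Latin, Calculus}; time slot 2 → {Biology, Statistics}; time slot 3 → {Physics, Logic}. Every pair that conflicts lands in different time slots.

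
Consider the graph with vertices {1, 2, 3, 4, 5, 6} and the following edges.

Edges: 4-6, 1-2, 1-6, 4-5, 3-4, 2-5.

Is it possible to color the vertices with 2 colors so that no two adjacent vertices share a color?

The cycle 1-2-5-4-6-1 has odd length 5, so it cannot be 2-colored; at least 3 colors are needed.
So 2 colors are not enough.

No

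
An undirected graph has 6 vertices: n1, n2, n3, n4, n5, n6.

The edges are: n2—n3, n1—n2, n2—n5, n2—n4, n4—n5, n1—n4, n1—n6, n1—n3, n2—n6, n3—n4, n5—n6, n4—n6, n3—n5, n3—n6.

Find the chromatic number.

5

n2, n3, n4, n5, n6 are pairwise adjacent (a clique of size 5), so at least 5 colors are needed.
A valid assignment using 5 colors: n1=5, n2=1, n3=3, n4=4, n5=5, n6=2. No two adjacent vertices share a color.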